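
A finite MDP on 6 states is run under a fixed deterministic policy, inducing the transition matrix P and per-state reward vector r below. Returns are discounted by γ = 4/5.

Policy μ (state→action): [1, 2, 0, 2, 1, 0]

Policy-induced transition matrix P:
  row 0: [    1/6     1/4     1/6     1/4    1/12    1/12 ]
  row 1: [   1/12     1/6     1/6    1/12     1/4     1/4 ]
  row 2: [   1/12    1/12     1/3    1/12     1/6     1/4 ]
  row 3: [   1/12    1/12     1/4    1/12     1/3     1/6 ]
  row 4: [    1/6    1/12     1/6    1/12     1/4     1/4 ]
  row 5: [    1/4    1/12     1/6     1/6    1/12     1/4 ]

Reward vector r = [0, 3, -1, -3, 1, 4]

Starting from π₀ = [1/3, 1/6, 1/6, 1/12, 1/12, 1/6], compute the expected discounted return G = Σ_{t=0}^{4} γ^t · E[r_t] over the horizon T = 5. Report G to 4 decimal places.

t=0: π = [0.3333, 0.1667, 0.1667, 0.0833, 0.0833, 0.1667], E[r] = 0.8333, γ^t·E[r] = 0.833333, running G = 0.833333
t=1: π = [0.1458, 0.1528, 0.2014, 0.1528, 0.1597, 0.1875], E[r] = 0.7083, γ^t·E[r] = 0.566667, running G = 1.400000
t=2: π = [0.1400, 0.1204, 0.2130, 0.1233, 0.1904, 0.2130], E[r] = 0.8206, γ^t·E[r] = 0.525185, running G = 1.925185
t=3: π = [0.1464, 0.1167, 0.2124, 0.1244, 0.1837, 0.2164], E[r] = 0.8137, γ^t·E[r] = 0.416593, running G = 2.341778
t=4: π = [0.1469, 0.1175, 0.2124, 0.1258, 0.1822, 0.2152], E[r] = 0.8058, γ^t·E[r] = 0.330054, running G = 2.671832

G = 2.6718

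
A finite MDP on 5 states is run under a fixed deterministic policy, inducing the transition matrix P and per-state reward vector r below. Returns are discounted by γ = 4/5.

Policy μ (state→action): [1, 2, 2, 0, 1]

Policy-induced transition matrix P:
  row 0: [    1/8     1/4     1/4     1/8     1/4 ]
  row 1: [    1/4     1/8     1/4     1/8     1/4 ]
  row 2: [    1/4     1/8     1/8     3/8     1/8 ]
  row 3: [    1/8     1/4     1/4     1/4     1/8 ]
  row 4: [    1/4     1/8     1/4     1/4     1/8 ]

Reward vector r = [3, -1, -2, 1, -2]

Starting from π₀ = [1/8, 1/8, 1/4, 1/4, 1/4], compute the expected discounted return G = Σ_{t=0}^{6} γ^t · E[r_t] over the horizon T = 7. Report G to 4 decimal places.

t=0: π = [0.1250, 0.1250, 0.2500, 0.2500, 0.2500], E[r] = -0.5000, γ^t·E[r] = -0.500000, running G = -0.500000
t=1: π = [0.2031, 0.1719, 0.2188, 0.2500, 0.1563], E[r] = -0.0625, γ^t·E[r] = -0.050000, running G = -0.550000
t=2: π = [0.1934, 0.1816, 0.2227, 0.2305, 0.1719], E[r] = -0.1602, γ^t·E[r] = -0.102500, running G = -0.652500
t=3: π = [0.1970, 0.1780, 0.2222, 0.2310, 0.1719], E[r] = -0.1440, γ^t·E[r] = -0.073750, running G = -0.726250
t=4: π = [0.1965, 0.1785, 0.2222, 0.2309, 0.1719], E[r] = -0.1463, γ^t·E[r] = -0.059925, running G = -0.786175
t=5: π = [0.1966, 0.1784, 0.2222, 0.2309, 0.1719], E[r] = -0.1460, γ^t·E[r] = -0.047838, running G = -0.834013
t=6: π = [0.1966, 0.1784, 0.2222, 0.2309, 0.1719], E[r] = -0.1460, γ^t·E[r] = -0.038281, running G = -0.872294

G = -0.8723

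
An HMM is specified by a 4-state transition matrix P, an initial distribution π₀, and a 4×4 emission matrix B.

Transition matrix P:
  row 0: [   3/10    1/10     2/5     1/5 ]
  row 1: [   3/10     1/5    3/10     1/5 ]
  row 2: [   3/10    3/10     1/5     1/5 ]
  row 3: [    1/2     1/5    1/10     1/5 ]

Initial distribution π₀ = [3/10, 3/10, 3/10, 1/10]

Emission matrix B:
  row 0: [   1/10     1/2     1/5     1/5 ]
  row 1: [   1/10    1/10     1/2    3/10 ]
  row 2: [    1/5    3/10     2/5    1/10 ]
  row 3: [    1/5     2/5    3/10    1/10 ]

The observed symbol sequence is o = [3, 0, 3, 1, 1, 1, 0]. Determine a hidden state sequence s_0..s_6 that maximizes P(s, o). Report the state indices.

t=0: δ = [6.000e-02, 9.000e-02, 3.000e-02, 1.000e-02]  (obs o_0=3)
t=1: δ = [2.700e-03, 1.800e-03, 5.400e-03, 3.600e-03]  ψ = [1, 1, 1, 1]  (obs o_1=0)
t=2: δ = [3.600e-04, 4.860e-04, 1.080e-04, 1.080e-04]  ψ = [3, 2, 0, 2]  (obs o_2=3)
t=3: δ = [7.290e-05, 9.720e-06, 4.374e-05, 3.888e-05]  ψ = [1, 1, 1, 1]  (obs o_3=1)
t=4: δ = [1.093e-05, 1.312e-06, 8.748e-06, 5.832e-06]  ψ = [0, 2, 0, 0]  (obs o_4=1)
t=5: δ = [1.640e-06, 2.624e-07, 1.312e-06, 8.748e-07]  ψ = [0, 2, 0, 0]  (obs o_5=1)
t=6: δ = [4.921e-08, 3.937e-08, 1.312e-07, 6.561e-08]  ψ = [0, 2, 0, 0]  (obs o_6=0)
backtrack: best end state = 2; path = [1, 2, 1, 0, 0, 0, 2]

path = [1, 2, 1, 0, 0, 0, 2]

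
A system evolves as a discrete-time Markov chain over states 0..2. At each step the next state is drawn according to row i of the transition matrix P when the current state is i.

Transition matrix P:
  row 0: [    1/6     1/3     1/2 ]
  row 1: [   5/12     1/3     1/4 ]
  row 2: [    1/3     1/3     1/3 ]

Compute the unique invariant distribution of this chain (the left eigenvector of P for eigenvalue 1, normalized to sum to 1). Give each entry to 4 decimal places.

π = [0.3095, 0.3333, 0.3571]

Balance equations π_j = Σ_i π_i·P[i][j]:
  π_0 = 1/6·π_0 + 5/12·π_1 + 1/3·π_2
  π_1 = 1/3·π_0 + 1/3·π_1 + 1/3·π_2
  normalize: π_0 + π_1 + π_2 = 1
Solving the linear system gives exactly π = [13/42, 1/3, 5/14].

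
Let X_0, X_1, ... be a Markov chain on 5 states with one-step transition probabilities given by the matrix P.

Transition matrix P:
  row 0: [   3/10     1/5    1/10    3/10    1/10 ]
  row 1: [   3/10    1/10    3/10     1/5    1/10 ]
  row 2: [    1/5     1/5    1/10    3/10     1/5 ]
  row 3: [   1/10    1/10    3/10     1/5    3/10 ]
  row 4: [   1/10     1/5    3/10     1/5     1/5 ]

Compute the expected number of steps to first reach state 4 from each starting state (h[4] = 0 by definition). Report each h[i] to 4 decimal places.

First-step conditioning: h[4] = 0; for i ≠ 4, h[i] = 1 + Σ_k P[i][k]·h[k].
  h[0] = 1 + 3/10·h[0] + 1/5·h[1] + 1/10·h[2] + 3/10·h[3]
  h[1] = 1 + 3/10·h[0] + 1/10·h[1] + 3/10·h[2] + 1/5·h[3]
  h[2] = 1 + 1/5·h[0] + 1/5·h[1] + 1/10·h[2] + 3/10·h[3]
  h[3] = 1 + 1/10·h[0] + 1/10·h[1] + 3/10·h[2] + 1/5·h[3]
Solving the 4×4 linear system over states ≠ 4 gives exactly h = [100/17, 100/17, 90/17, 80/17, 0] (h[4] = 0 is the target).

h = [5.8824, 5.8824, 5.2941, 4.7059, 0.0000]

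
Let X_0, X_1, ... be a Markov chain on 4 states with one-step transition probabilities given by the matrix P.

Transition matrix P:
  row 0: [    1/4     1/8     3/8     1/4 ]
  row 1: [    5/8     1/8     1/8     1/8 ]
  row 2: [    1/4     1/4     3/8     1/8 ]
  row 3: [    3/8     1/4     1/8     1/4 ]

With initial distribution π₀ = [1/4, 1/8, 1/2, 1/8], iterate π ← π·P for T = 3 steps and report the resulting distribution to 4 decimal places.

π = [0.3428, 0.1833, 0.2822, 0.1917]

t=0: π = [0.2500, 0.1250, 0.5000, 0.1250]
t=1: π = [0.3125, 0.2031, 0.3125, 0.1719]
t=2: π = [0.3477, 0.1855, 0.2813, 0.1855]
t=3: π = [0.3428, 0.1833, 0.2822, 0.1917]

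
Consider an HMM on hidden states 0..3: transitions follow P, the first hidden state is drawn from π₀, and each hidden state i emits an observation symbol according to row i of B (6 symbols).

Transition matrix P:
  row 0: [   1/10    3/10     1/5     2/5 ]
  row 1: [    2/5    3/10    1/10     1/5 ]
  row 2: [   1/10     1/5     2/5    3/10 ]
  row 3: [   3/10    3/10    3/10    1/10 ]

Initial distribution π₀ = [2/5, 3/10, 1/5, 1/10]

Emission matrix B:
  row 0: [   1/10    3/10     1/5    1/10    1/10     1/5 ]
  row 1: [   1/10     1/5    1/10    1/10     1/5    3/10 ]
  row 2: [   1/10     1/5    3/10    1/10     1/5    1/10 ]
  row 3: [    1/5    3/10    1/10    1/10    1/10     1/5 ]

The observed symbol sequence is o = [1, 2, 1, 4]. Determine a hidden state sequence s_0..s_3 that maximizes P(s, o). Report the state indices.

path = [0, 2, 2, 2]

t=0: δ = [1.200e-01, 6.000e-02, 4.000e-02, 3.000e-02]  (obs o_0=1)
t=1: δ = [4.800e-03, 3.600e-03, 7.200e-03, 4.800e-03]  ψ = [1, 0, 0, 0]  (obs o_1=2)
t=2: δ = [4.320e-04, 2.880e-04, 5.760e-04, 6.480e-04]  ψ = [1, 0, 2, 2]  (obs o_2=1)
t=3: δ = [1.944e-05, 3.888e-05, 4.608e-05, 1.728e-05]  ψ = [3, 3, 2, 0]  (obs o_3=4)
backtrack: best end state = 2; path = [0, 2, 2, 2]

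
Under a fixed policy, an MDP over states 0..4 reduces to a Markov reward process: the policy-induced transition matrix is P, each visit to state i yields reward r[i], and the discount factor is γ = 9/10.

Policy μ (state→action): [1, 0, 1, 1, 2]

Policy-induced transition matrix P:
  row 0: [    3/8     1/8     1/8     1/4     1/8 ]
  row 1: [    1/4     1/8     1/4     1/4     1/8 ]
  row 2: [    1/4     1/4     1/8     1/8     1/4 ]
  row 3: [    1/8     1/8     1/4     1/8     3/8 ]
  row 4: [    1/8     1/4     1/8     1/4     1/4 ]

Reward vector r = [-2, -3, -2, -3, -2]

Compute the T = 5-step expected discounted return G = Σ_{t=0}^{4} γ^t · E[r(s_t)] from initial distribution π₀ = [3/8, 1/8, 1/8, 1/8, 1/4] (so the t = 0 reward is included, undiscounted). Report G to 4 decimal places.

G = -9.6172

t=0: π = [0.3750, 0.1250, 0.1250, 0.1250, 0.2500], E[r] = -2.2500, γ^t·E[r] = -2.250000, running G = -2.250000
t=1: π = [0.2500, 0.1719, 0.1563, 0.2188, 0.2031], E[r] = -2.3906, γ^t·E[r] = -2.151563, running G = -4.401563
t=2: π = [0.2285, 0.1699, 0.1738, 0.2031, 0.2246], E[r] = -2.3730, γ^t·E[r] = -1.922168, running G = -6.323730
t=3: π = [0.2251, 0.1748, 0.1716, 0.2029, 0.2256], E[r] = -2.3777, γ^t·E[r] = -1.733333, running G = -8.057063
t=4: π = [0.2246, 0.1747, 0.1722, 0.2032, 0.2254], E[r] = -2.3778, γ^t·E[r] = -1.560100, running G = -9.617163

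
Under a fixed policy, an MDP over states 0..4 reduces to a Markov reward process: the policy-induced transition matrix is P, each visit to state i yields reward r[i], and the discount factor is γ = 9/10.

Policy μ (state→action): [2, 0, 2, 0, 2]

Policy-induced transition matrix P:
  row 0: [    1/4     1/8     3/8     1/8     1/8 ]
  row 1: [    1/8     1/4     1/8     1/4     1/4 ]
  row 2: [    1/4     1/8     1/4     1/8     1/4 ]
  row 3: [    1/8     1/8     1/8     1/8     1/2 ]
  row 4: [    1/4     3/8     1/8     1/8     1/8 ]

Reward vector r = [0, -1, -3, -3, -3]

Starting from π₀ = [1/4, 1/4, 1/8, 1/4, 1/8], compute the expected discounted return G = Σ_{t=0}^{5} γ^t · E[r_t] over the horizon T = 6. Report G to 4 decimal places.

G = -9.0702

t=0: π = [0.2500, 0.2500, 0.1250, 0.2500, 0.1250], E[r] = -1.7500, γ^t·E[r] = -1.750000, running G = -1.750000
t=1: π = [0.1875, 0.1875, 0.2031, 0.1563, 0.2656], E[r] = -2.0625, γ^t·E[r] = -1.856250, running G = -3.606250
t=2: π = [0.2070, 0.2148, 0.1973, 0.1484, 0.2324], E[r] = -1.9492, γ^t·E[r] = -1.578867, running G = -5.185117
t=3: π = [0.2046, 0.2100, 0.2014, 0.1519, 0.2322], E[r] = -1.9663, γ^t·E[r] = -1.433439, running G = -6.618556
t=4: π = [0.2048, 0.2093, 0.2013, 0.1512, 0.2334], E[r] = -1.9671, γ^t·E[r] = -1.290616, running G = -7.909172
t=5: π = [0.2049, 0.2095, 0.2014, 0.1512, 0.2330], E[r] = -1.9662, γ^t·E[r] = -1.161018, running G = -9.070190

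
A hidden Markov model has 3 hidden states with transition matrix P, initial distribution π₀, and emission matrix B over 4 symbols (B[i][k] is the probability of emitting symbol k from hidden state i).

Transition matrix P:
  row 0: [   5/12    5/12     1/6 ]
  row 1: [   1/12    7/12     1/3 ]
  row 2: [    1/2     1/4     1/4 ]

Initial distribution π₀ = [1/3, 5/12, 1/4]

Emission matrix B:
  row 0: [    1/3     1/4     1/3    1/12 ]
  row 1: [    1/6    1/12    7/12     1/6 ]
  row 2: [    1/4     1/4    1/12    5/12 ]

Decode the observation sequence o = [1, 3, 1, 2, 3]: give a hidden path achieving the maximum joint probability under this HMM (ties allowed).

path = [2, 2, 0, 1, 2]

t=0: δ = [8.333e-02, 3.472e-02, 6.250e-02]  (obs o_0=1)
t=1: δ = [2.894e-03, 5.787e-03, 6.510e-03]  ψ = [0, 0, 2]  (obs o_1=3)
t=2: δ = [8.138e-04, 2.813e-04, 4.823e-04]  ψ = [2, 1, 1]  (obs o_2=1)
t=3: δ = [1.130e-04, 1.978e-04, 1.130e-05]  ψ = [0, 0, 0]  (obs o_3=2)
t=4: δ = [3.925e-06, 1.923e-05, 2.747e-05]  ψ = [0, 1, 1]  (obs o_4=3)
backtrack: best end state = 2; path = [2, 2, 0, 1, 2]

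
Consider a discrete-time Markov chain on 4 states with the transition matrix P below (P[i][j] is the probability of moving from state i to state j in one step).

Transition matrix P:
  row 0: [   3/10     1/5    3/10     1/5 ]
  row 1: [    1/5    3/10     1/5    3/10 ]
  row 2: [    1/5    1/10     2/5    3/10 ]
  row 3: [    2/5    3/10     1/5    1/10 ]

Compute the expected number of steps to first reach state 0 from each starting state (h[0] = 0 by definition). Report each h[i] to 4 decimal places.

h = [0.0000, 4.0000, 4.0000, 3.3333]

First-step conditioning: h[0] = 0; for i ≠ 0, h[i] = 1 + Σ_k P[i][k]·h[k].
  h[1] = 1 + 3/10·h[1] + 1/5·h[2] + 3/10·h[3]
  h[2] = 1 + 1/10·h[1] + 2/5·h[2] + 3/10·h[3]
  h[3] = 1 + 3/10·h[1] + 1/5·h[2] + 1/10·h[3]
Solving the 3×3 linear system over states ≠ 0 gives exactly h = [0, 4, 4, 10/3] (h[0] = 0 is the target).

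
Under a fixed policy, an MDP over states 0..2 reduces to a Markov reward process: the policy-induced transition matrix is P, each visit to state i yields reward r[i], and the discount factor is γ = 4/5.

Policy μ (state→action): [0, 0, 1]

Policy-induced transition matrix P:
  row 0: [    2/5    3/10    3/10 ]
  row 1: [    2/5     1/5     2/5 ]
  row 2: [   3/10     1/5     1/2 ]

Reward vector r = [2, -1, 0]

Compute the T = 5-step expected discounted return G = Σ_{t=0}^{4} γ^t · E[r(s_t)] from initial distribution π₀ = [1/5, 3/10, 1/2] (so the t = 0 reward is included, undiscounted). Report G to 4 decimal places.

t=0: π = [0.2000, 0.3000, 0.5000], E[r] = 0.1000, γ^t·E[r] = 0.100000, running G = 0.100000
t=1: π = [0.3500, 0.2200, 0.4300], E[r] = 0.4800, γ^t·E[r] = 0.384000, running G = 0.484000
t=2: π = [0.3570, 0.2350, 0.4080], E[r] = 0.4790, γ^t·E[r] = 0.306560, running G = 0.790560
t=3: π = [0.3592, 0.2357, 0.4051], E[r] = 0.4827, γ^t·E[r] = 0.247142, running G = 1.037702
t=4: π = [0.3595, 0.2359, 0.4046], E[r] = 0.4831, γ^t·E[r] = 0.197861, running G = 1.235564

G = 1.2356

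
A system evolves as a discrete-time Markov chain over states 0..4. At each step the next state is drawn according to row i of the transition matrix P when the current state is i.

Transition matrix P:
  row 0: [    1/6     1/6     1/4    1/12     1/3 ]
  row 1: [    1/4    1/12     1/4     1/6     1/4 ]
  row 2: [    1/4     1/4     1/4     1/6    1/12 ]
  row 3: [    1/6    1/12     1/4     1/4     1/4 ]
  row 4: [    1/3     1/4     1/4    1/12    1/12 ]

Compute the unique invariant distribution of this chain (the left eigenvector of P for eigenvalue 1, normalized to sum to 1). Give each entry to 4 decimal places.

Balance equations π_j = Σ_i π_i·P[i][j]:
  π_0 = 1/6·π_0 + 1/4·π_1 + 1/4·π_2 + 1/6·π_3 + 1/3·π_4
  π_1 = 1/6·π_0 + 1/12·π_1 + 1/4·π_2 + 1/12·π_3 + 1/4·π_4
  π_2 = 1/4·π_0 + 1/4·π_1 + 1/4·π_2 + 1/4·π_3 + 1/4·π_4
  π_3 = 1/12·π_0 + 1/6·π_1 + 1/6·π_2 + 1/4·π_3 + 1/12·π_4
  normalize: π_0 + π_1 + π_2 + π_3 + π_4 = 1
Solving the linear system gives exactly π = [58/247, 175/988, 1/4, 141/988, 193/988].

π = [0.2348, 0.1771, 0.2500, 0.1427, 0.1953]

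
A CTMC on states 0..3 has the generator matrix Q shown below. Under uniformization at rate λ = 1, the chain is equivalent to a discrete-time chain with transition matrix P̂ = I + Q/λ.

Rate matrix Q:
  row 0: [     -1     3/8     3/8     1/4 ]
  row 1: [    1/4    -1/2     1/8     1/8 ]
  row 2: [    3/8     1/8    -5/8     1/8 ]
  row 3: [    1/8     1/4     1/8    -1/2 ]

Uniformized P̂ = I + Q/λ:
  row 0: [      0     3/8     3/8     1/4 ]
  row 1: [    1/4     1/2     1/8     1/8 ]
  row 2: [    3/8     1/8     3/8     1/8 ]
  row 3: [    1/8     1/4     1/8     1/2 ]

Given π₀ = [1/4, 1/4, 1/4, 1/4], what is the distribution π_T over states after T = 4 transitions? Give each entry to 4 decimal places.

t=0: π = [0.2500, 0.2500, 0.2500, 0.2500]
t=1: π = [0.1875, 0.3125, 0.2500, 0.2500]
t=2: π = [0.2031, 0.3203, 0.2344, 0.2422]
t=3: π = [0.1982, 0.3262, 0.2344, 0.2412]
t=4: π = [0.1996, 0.3270, 0.2332, 0.2402]

π = [0.1996, 0.3270, 0.2332, 0.2402]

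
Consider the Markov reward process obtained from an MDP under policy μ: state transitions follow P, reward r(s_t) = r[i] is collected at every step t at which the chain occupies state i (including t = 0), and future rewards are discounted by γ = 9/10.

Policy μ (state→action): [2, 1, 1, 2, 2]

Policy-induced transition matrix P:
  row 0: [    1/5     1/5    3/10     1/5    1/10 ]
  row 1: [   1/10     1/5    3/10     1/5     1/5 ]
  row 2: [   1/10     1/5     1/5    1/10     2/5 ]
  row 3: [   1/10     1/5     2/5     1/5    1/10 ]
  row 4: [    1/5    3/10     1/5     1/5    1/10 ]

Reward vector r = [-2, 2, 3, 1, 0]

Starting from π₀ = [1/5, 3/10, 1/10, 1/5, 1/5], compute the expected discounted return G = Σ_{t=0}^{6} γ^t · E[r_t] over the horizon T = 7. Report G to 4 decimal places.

G = 5.6382

t=0: π = [0.2000, 0.3000, 0.1000, 0.2000, 0.2000], E[r] = 0.7000, γ^t·E[r] = 0.700000, running G = 0.700000
t=1: π = [0.1400, 0.2200, 0.2900, 0.1900, 0.1600], E[r] = 1.2200, γ^t·E[r] = 1.098000, running G = 1.798000
t=2: π = [0.1300, 0.2160, 0.2740, 0.1710, 0.2090], E[r] = 1.1650, γ^t·E[r] = 0.943650, running G = 2.741650
t=3: π = [0.1339, 0.2209, 0.2688, 0.1726, 0.2038], E[r] = 1.1530, γ^t·E[r] = 0.840537, running G = 3.582187
t=4: π = [0.1338, 0.2204, 0.2700, 0.1731, 0.2027], E[r] = 1.1563, γ^t·E[r] = 0.758675, running G = 4.340862
t=5: π = [0.1337, 0.2203, 0.2700, 0.1730, 0.2030], E[r] = 1.1564, γ^t·E[r] = 0.682821, running G = 5.023682
t=6: π = [0.1337, 0.2203, 0.2700, 0.1730, 0.2030], E[r] = 1.1562, γ^t·E[r] = 0.614475, running G = 5.638157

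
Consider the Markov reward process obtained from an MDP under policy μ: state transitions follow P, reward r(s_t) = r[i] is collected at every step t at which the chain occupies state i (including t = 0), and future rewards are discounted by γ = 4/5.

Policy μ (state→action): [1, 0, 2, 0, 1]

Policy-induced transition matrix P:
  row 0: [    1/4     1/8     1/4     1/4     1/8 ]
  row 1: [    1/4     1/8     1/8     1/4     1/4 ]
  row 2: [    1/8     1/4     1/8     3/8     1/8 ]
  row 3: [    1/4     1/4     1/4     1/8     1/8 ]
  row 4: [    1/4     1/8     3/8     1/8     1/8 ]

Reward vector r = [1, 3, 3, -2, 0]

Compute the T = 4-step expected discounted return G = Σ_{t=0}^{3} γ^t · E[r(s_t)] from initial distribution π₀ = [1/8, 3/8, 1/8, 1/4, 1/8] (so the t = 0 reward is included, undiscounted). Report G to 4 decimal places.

G = 2.9789

t=0: π = [0.1250, 0.3750, 0.1250, 0.2500, 0.1250], E[r] = 1.1250, γ^t·E[r] = 1.125000, running G = 1.125000
t=1: π = [0.2344, 0.1719, 0.2031, 0.2188, 0.1719], E[r] = 0.9219, γ^t·E[r] = 0.737500, running G = 1.862500
t=2: π = [0.2246, 0.1777, 0.2246, 0.2266, 0.1465], E[r] = 0.9785, γ^t·E[r] = 0.626250, running G = 2.488750
t=3: π = [0.2219, 0.1814, 0.2180, 0.2314, 0.1472], E[r] = 0.9573, γ^t·E[r] = 0.490125, running G = 2.978875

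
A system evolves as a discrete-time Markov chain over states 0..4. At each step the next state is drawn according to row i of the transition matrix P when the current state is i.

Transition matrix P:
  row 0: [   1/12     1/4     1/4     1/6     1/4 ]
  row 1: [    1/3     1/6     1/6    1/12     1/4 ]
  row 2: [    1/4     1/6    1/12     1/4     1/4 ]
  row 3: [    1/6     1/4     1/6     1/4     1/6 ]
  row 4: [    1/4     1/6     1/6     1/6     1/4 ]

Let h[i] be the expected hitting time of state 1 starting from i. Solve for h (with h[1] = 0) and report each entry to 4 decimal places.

First-step conditioning: h[1] = 0; for i ≠ 1, h[i] = 1 + Σ_k P[i][k]·h[k].
  h[0] = 1 + 1/12·h[0] + 1/4·h[2] + 1/6·h[3] + 1/4·h[4]
  h[2] = 1 + 1/4·h[0] + 1/12·h[2] + 1/4·h[3] + 1/4·h[4]
  h[3] = 1 + 1/6·h[0] + 1/6·h[2] + 1/4·h[3] + 1/6·h[4]
  h[4] = 1 + 1/4·h[0] + 1/6·h[2] + 1/6·h[3] + 1/4·h[4]
Solving the 4×4 linear system over states ≠ 1 gives exactly h = [11154/2401, 0, 11940/2401, 1572/343, 12018/2401] (h[1] = 0 is the target).

h = [4.6456, 0.0000, 4.9729, 4.5831, 5.0054]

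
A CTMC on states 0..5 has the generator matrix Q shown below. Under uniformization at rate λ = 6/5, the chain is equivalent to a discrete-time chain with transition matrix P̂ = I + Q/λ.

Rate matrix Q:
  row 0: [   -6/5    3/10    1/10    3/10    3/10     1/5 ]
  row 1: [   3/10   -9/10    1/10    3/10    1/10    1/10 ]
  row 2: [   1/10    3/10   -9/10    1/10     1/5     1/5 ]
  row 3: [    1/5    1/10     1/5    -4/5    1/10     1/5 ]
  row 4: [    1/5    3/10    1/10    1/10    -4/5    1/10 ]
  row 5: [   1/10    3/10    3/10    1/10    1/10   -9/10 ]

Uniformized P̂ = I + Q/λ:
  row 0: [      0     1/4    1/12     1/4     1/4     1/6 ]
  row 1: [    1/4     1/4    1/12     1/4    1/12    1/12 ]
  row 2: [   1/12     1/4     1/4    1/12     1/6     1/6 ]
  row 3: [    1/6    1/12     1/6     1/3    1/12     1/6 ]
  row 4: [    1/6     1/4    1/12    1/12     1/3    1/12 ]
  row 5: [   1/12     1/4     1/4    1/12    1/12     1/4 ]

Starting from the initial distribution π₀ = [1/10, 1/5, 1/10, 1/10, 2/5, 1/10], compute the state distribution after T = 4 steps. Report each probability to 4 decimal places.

π = [0.1376, 0.2182, 0.1477, 0.1906, 0.1588, 0.1471]

t=0: π = [0.1000, 0.2000, 0.1000, 0.1000, 0.4000, 0.1000]
t=1: π = [0.1500, 0.2333, 0.1250, 0.1583, 0.2083, 0.1250]
t=2: π = [0.1403, 0.2236, 0.1382, 0.1868, 0.1708, 0.1403]
t=3: π = [0.1387, 0.2189, 0.1453, 0.1907, 0.1609, 0.1455]
t=4: π = [0.1376, 0.2182, 0.1477, 0.1906, 0.1588, 0.1471]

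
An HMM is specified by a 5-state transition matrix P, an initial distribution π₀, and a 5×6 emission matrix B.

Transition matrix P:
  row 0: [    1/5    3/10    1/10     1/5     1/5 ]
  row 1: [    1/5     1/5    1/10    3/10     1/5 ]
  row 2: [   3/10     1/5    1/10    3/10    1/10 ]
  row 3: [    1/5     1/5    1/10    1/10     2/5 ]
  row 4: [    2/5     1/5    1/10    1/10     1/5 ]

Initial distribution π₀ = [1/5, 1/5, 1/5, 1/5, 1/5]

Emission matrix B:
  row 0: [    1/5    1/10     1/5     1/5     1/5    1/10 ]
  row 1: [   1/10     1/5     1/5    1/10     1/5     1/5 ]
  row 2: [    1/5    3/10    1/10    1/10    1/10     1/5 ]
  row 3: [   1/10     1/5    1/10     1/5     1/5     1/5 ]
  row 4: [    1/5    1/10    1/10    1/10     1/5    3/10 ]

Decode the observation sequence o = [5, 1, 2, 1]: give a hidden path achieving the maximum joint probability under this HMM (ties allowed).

t=0: δ = [2.000e-02, 4.000e-02, 4.000e-02, 4.000e-02, 6.000e-02]  (obs o_0=5)
t=1: δ = [2.400e-03, 2.400e-03, 1.800e-03, 2.400e-03, 1.600e-03]  ψ = [4, 4, 4, 1, 3]  (obs o_1=1)
t=2: δ = [1.280e-04, 1.440e-04, 2.400e-05, 7.200e-05, 9.600e-05]  ψ = [4, 0, 0, 1, 3]  (obs o_2=2)
t=3: δ = [3.840e-06, 7.680e-06, 4.320e-06, 8.640e-06, 2.880e-06]  ψ = [4, 0, 1, 1, 1]  (obs o_3=1)
backtrack: best end state = 3; path = [4, 0, 1, 3]

path = [4, 0, 1, 3]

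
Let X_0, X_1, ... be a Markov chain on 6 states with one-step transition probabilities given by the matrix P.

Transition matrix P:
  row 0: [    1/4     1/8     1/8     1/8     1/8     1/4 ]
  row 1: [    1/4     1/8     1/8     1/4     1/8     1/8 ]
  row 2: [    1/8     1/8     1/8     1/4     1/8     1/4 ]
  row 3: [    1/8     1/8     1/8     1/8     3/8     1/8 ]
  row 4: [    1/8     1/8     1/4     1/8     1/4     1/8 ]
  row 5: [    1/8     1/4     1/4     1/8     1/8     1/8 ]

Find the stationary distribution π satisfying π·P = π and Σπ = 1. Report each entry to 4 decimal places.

π = [0.1637, 0.1458, 0.1696, 0.1644, 0.1898, 0.1667]

Balance equations π_j = Σ_i π_i·P[i][j]:
  π_0 = 1/4·π_0 + 1/4·π_1 + 1/8·π_2 + 1/8·π_3 + 1/8·π_4 + 1/8·π_5
  π_1 = 1/8·π_0 + 1/8·π_1 + 1/8·π_2 + 1/8·π_3 + 1/8·π_4 + 1/4·π_5
  π_2 = 1/8·π_0 + 1/8·π_1 + 1/8·π_2 + 1/8·π_3 + 1/4·π_4 + 1/4·π_5
  π_3 = 1/8·π_0 + 1/4·π_1 + 1/4·π_2 + 1/8·π_3 + 1/8·π_4 + 1/8·π_5
  π_4 = 1/8·π_0 + 1/8·π_1 + 1/8·π_2 + 3/8·π_3 + 1/4·π_4 + 1/8·π_5
  normalize: π_0 + π_1 + π_2 + π_3 + π_4 + π_5 = 1
Solving the linear system gives exactly π = [5353/32702, 4769/32702, 5545/32702, 5377/32702, 3104/16351, 2725/16351].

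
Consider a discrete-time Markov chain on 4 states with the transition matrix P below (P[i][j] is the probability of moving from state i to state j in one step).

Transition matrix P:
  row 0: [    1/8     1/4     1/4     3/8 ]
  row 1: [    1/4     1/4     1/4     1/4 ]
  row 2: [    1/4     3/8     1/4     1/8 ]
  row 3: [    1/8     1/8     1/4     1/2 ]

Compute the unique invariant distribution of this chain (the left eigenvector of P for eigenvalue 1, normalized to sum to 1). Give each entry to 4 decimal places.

Balance equations π_j = Σ_i π_i·P[i][j]:
  π_0 = 1/8·π_0 + 1/4·π_1 + 1/4·π_2 + 1/8·π_3
  π_1 = 1/4·π_0 + 1/4·π_1 + 3/8·π_2 + 1/8·π_3
  π_2 = 1/4·π_0 + 1/4·π_1 + 1/4·π_2 + 1/4·π_3
  normalize: π_0 + π_1 + π_2 + π_3 = 1
Solving the linear system gives exactly π = [41/220, 53/220, 1/4, 71/220].

π = [0.1864, 0.2409, 0.2500, 0.3227]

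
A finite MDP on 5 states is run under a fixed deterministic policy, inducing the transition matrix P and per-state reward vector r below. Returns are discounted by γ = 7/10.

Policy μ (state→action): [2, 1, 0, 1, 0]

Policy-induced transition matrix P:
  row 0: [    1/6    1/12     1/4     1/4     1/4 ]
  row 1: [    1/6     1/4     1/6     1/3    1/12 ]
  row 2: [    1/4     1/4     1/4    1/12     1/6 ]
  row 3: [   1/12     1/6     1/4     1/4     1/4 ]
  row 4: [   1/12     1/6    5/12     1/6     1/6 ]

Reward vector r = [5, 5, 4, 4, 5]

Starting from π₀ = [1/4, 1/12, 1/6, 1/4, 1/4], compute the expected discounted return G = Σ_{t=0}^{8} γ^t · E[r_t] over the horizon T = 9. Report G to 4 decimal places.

G = 14.5274

t=0: π = [0.2500, 0.0833, 0.1667, 0.2500, 0.2500], E[r] = 4.5833, γ^t·E[r] = 4.583333, running G = 4.583333
t=1: π = [0.1389, 0.1667, 0.2847, 0.2083, 0.2014], E[r] = 4.5069, γ^t·E[r] = 3.154861, running G = 7.738194
t=2: π = [0.1563, 0.1927, 0.2697, 0.1997, 0.1817], E[r] = 4.5307, γ^t·E[r] = 2.220029, running G = 9.958223
t=3: π = [0.1574, 0.1922, 0.2642, 0.2060, 0.1803], E[r] = 4.5298, γ^t·E[r] = 1.553723, running G = 11.511946
t=4: π = [0.1565, 0.1916, 0.2640, 0.2070, 0.1809], E[r] = 4.5290, γ^t·E[r] = 1.087417, running G = 12.599363
t=5: π = [0.1563, 0.1916, 0.2642, 0.2069, 0.1810], E[r] = 4.5289, γ^t·E[r] = 0.761177, running G = 13.360539
t=6: π = [0.1564, 0.1916, 0.2642, 0.2069, 0.1810], E[r] = 4.5289, γ^t·E[r] = 0.532826, running G = 13.893366
t=7: π = [0.1564, 0.1916, 0.2642, 0.2069, 0.1810], E[r] = 4.5290, γ^t·E[r] = 0.372979, running G = 14.266344
t=8: π = [0.1564, 0.1916, 0.2642, 0.2069, 0.1810], E[r] = 4.5290, γ^t·E[r] = 0.261085, running G = 14.527429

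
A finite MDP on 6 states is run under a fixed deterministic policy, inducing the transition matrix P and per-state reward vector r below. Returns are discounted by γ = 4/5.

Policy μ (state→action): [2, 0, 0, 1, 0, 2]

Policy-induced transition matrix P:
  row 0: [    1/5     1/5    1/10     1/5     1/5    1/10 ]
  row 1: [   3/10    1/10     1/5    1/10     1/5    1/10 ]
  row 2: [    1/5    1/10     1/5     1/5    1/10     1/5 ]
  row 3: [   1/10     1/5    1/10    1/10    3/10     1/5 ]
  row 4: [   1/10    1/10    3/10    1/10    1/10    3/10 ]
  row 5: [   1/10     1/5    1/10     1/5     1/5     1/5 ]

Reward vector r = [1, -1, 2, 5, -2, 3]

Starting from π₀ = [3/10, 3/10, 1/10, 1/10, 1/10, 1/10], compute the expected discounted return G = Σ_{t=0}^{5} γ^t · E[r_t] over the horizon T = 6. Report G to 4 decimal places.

G = 4.2176

t=0: π = [0.3000, 0.3000, 0.1000, 0.1000, 0.1000, 0.1000], E[r] = 0.8000, γ^t·E[r] = 0.800000, running G = 0.800000
t=1: π = [0.2000, 0.1500, 0.1600, 0.1500, 0.1900, 0.1500], E[r] = 1.1900, γ^t·E[r] = 0.952000, running G = 1.752000
t=2: π = [0.1660, 0.1500, 0.1690, 0.1510, 0.1800, 0.1840], E[r] = 1.3010, γ^t·E[r] = 0.832640, running G = 2.584640
t=3: π = [0.1635, 0.1501, 0.1679, 0.1519, 0.1802, 0.1864], E[r] = 1.3075, γ^t·E[r] = 0.669440, running G = 3.254080
t=4: π = [0.1632, 0.1502, 0.1678, 0.1518, 0.1804, 0.1867], E[r] = 1.3068, γ^t·E[r] = 0.535257, running G = 3.789337
t=5: π = [0.1631, 0.1502, 0.1679, 0.1518, 0.1804, 0.1867], E[r] = 1.3070, γ^t·E[r] = 0.428265, running G = 4.217602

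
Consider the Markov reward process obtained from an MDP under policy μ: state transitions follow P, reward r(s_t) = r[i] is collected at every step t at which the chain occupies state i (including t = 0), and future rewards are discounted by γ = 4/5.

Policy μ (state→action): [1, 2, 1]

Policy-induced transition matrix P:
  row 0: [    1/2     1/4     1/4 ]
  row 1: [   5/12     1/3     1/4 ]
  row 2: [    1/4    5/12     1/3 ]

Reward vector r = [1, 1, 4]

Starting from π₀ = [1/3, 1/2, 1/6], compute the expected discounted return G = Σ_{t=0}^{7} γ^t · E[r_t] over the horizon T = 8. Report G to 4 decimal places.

G = 7.2248

t=0: π = [0.3333, 0.5000, 0.1667], E[r] = 1.5000, γ^t·E[r] = 1.500000, running G = 1.500000
t=1: π = [0.4167, 0.3194, 0.2639], E[r] = 1.7917, γ^t·E[r] = 1.433333, running G = 2.933333
t=2: π = [0.4074, 0.3206, 0.2720], E[r] = 1.8160, γ^t·E[r] = 1.162222, running G = 4.095556
t=3: π = [0.4053, 0.3220, 0.2727], E[r] = 1.8180, γ^t·E[r] = 0.930815, running G = 5.026370
t=4: π = [0.4050, 0.3223, 0.2727], E[r] = 1.8182, γ^t·E[r] = 0.744721, running G = 5.771091
t=5: π = [0.4050, 0.3223, 0.2727], E[r] = 1.8182, γ^t·E[r] = 0.595781, running G = 6.366873
t=6: π = [0.4050, 0.3223, 0.2727], E[r] = 1.8182, γ^t·E[r] = 0.476625, running G = 6.843498
t=7: π = [0.4050, 0.3223, 0.2727], E[r] = 1.8182, γ^t·E[r] = 0.381300, running G = 7.224799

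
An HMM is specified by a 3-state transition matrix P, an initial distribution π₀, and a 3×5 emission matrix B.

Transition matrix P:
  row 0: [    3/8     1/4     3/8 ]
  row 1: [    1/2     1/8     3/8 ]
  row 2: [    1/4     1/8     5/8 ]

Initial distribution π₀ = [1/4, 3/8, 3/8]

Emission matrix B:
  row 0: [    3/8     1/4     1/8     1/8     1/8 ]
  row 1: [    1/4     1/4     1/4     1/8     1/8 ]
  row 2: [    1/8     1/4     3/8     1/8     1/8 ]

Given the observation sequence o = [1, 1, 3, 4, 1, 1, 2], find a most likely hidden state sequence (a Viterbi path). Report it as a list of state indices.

t=0: δ = [6.250e-02, 9.375e-02, 9.375e-02]  (obs o_0=1)
t=1: δ = [1.172e-02, 3.906e-03, 1.465e-02]  ψ = [1, 0, 2]  (obs o_1=1)
t=2: δ = [5.493e-04, 3.662e-04, 1.144e-03]  ψ = [0, 0, 2]  (obs o_2=3)
t=3: δ = [3.576e-05, 1.788e-05, 8.941e-05]  ψ = [2, 2, 2]  (obs o_3=4)
t=4: δ = [5.588e-06, 2.794e-06, 1.397e-05]  ψ = [2, 2, 2]  (obs o_4=1)
t=5: δ = [8.731e-07, 4.366e-07, 2.183e-06]  ψ = [2, 2, 2]  (obs o_5=1)
t=6: δ = [6.821e-08, 6.821e-08, 5.116e-07]  ψ = [2, 2, 2]  (obs o_6=2)
backtrack: best end state = 2; path = [2, 2, 2, 2, 2, 2, 2]

path = [2, 2, 2, 2, 2, 2, 2]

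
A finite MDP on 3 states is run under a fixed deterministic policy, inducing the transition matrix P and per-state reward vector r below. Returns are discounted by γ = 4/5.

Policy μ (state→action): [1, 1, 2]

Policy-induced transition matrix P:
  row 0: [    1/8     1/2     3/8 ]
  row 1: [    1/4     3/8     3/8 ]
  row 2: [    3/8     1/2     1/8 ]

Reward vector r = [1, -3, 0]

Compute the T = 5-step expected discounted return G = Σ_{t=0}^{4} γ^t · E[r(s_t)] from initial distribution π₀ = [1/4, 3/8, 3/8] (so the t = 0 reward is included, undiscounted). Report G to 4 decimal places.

G = -3.4331

t=0: π = [0.2500, 0.3750, 0.3750], E[r] = -0.8750, γ^t·E[r] = -0.875000, running G = -0.875000
t=1: π = [0.2656, 0.4531, 0.2813], E[r] = -1.0938, γ^t·E[r] = -0.875000, running G = -1.750000
t=2: π = [0.2520, 0.4434, 0.3047], E[r] = -1.0781, γ^t·E[r] = -0.690000, running G = -2.440000
t=3: π = [0.2566, 0.4446, 0.2988], E[r] = -1.0771, γ^t·E[r] = -0.551500, running G = -2.991500
t=4: π = [0.2553, 0.4444, 0.3003], E[r] = -1.0780, γ^t·E[r] = -0.441550, running G = -3.433050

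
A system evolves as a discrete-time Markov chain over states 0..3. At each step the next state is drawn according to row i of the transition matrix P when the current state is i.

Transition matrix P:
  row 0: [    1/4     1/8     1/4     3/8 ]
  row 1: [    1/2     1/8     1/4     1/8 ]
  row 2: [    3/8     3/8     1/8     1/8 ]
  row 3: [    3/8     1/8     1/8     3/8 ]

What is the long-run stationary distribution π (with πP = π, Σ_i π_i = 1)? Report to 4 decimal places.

π = [0.3525, 0.1727, 0.1906, 0.2842]

Balance equations π_j = Σ_i π_i·P[i][j]:
  π_0 = 1/4·π_0 + 1/2·π_1 + 3/8·π_2 + 3/8·π_3
  π_1 = 1/8·π_0 + 1/8·π_1 + 3/8·π_2 + 1/8·π_3
  π_2 = 1/4·π_0 + 1/4·π_1 + 1/8·π_2 + 1/8·π_3
  normalize: π_0 + π_1 + π_2 + π_3 = 1
Solving the linear system gives exactly π = [49/139, 24/139, 53/278, 79/278].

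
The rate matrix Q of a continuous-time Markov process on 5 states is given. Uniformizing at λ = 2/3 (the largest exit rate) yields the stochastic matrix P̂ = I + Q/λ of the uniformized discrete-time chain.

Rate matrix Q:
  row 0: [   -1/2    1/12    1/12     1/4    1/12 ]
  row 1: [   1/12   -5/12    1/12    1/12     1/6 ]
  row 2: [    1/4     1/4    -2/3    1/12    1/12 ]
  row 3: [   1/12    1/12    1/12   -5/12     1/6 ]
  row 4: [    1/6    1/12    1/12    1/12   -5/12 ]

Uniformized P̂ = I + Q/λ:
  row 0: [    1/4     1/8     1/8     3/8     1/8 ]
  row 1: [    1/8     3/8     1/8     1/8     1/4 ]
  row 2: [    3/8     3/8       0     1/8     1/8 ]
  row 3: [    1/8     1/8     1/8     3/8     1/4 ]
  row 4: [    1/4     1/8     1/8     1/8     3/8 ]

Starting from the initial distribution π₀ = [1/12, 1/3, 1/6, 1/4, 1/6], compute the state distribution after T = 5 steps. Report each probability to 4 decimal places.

π = [0.2089, 0.2039, 0.1111, 0.2361, 0.2400]

t=0: π = [0.0833, 0.3333, 0.1667, 0.2500, 0.1667]
t=1: π = [0.1979, 0.2500, 0.1042, 0.2083, 0.2396]
t=2: π = [0.2057, 0.2135, 0.1120, 0.2266, 0.2422]
t=3: π = [0.2090, 0.2064, 0.1110, 0.2331, 0.2406]
t=4: π = [0.2089, 0.2043, 0.1111, 0.2355, 0.2401]
t=5: π = [0.2089, 0.2039, 0.1111, 0.2361, 0.2400]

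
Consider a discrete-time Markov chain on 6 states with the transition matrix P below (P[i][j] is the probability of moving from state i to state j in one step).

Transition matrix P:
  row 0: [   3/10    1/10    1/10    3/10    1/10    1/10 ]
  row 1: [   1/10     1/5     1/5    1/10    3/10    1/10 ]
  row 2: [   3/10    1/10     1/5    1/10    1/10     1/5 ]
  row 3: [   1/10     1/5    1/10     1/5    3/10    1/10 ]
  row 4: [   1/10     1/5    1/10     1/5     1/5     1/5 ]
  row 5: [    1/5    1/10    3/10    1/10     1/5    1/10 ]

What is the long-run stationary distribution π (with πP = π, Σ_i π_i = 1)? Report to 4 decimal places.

π = [0.1815, 0.1525, 0.1582, 0.1735, 0.1986, 0.1357]

Balance equations π_j = Σ_i π_i·P[i][j]:
  π_0 = 3/10·π_0 + 1/10·π_1 + 3/10·π_2 + 1/10·π_3 + 1/10·π_4 + 1/5·π_5
  π_1 = 1/10·π_0 + 1/5·π_1 + 1/10·π_2 + 1/5·π_3 + 1/5·π_4 + 1/10·π_5
  π_2 = 1/10·π_0 + 1/5·π_1 + 1/5·π_2 + 1/10·π_3 + 1/10·π_4 + 3/10·π_5
  π_3 = 3/10·π_0 + 1/10·π_1 + 1/10·π_2 + 1/5·π_3 + 1/5·π_4 + 1/10·π_5
  π_4 = 1/10·π_0 + 3/10·π_1 + 1/10·π_2 + 3/10·π_3 + 1/5·π_4 + 1/5·π_5
  normalize: π_0 + π_1 + π_2 + π_3 + π_4 + π_5 = 1
Solving the linear system gives exactly π = [1612/8881, 1354/8881, 1405/8881, 1541/8881, 1764/8881, 1205/8881].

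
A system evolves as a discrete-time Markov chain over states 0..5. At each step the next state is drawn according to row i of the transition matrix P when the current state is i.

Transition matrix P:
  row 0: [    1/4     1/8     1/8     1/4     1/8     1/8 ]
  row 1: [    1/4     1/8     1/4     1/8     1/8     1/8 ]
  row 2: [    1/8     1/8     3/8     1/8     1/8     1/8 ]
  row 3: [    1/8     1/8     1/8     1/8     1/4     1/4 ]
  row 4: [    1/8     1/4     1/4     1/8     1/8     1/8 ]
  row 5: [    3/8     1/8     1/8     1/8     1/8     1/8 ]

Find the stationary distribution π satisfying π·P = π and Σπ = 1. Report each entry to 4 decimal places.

π = [0.2044, 0.1430, 0.2145, 0.1505, 0.1438, 0.1438]

Balance equations π_j = Σ_i π_i·P[i][j]:
  π_0 = 1/4·π_0 + 1/4·π_1 + 1/8·π_2 + 1/8·π_3 + 1/8·π_4 + 3/8·π_5
  π_1 = 1/8·π_0 + 1/8·π_1 + 1/8·π_2 + 1/8·π_3 + 1/4·π_4 + 1/8·π_5
  π_2 = 1/8·π_0 + 1/4·π_1 + 3/8·π_2 + 1/8·π_3 + 1/4·π_4 + 1/8·π_5
  π_3 = 1/4·π_0 + 1/8·π_1 + 1/8·π_2 + 1/8·π_3 + 1/8·π_4 + 1/8·π_5
  π_4 = 1/8·π_0 + 1/8·π_1 + 1/8·π_2 + 1/4·π_3 + 1/8·π_4 + 1/8·π_5
  normalize: π_0 + π_1 + π_2 + π_3 + π_4 + π_5 = 1
Solving the linear system gives exactly π = [243/1189, 170/1189, 255/1189, 179/1189, 171/1189, 171/1189].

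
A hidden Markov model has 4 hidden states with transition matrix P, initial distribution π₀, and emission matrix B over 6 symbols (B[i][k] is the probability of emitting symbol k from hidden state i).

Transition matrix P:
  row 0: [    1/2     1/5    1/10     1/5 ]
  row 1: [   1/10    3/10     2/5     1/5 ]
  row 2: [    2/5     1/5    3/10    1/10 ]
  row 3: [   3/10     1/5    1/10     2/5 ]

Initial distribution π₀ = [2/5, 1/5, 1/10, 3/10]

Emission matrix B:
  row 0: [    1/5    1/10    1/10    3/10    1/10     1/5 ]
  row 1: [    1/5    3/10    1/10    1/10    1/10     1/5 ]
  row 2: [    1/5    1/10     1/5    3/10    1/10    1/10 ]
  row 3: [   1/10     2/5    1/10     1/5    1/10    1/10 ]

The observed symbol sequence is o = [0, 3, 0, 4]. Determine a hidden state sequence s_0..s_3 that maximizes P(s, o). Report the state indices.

t=0: δ = [8.000e-02, 4.000e-02, 2.000e-02, 3.000e-02]  (obs o_0=0)
t=1: δ = [1.200e-02, 1.600e-03, 4.800e-03, 3.200e-03]  ψ = [0, 0, 1, 0]  (obs o_1=3)
t=2: δ = [1.200e-03, 4.800e-04, 2.880e-04, 2.400e-04]  ψ = [0, 0, 2, 0]  (obs o_2=0)
t=3: δ = [6.000e-05, 2.400e-05, 1.920e-05, 2.400e-05]  ψ = [0, 0, 1, 0]  (obs o_3=4)
backtrack: best end state = 0; path = [0, 0, 0, 0]

path = [0, 0, 0, 0]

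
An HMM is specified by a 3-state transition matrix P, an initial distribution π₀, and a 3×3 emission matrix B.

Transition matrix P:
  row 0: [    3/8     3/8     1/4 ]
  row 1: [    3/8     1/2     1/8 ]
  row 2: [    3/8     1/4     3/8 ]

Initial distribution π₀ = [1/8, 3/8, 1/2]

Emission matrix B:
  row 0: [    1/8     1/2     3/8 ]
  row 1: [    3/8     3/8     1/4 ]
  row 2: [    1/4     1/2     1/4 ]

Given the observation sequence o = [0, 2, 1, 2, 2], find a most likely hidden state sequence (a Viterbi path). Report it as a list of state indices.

path = [1, 0, 0, 0, 0]

t=0: δ = [1.562e-02, 1.406e-01, 1.250e-01]  (obs o_0=0)
t=1: δ = [1.978e-02, 1.758e-02, 1.172e-02]  ψ = [1, 1, 2]  (obs o_1=2)
t=2: δ = [3.708e-03, 3.296e-03, 2.472e-03]  ψ = [0, 1, 0]  (obs o_2=1)
t=3: δ = [5.214e-04, 4.120e-04, 2.317e-04]  ψ = [0, 1, 0]  (obs o_3=2)
t=4: δ = [7.332e-05, 5.150e-05, 3.259e-05]  ψ = [0, 1, 0]  (obs o_4=2)
backtrack: best end state = 0; path = [1, 0, 0, 0, 0]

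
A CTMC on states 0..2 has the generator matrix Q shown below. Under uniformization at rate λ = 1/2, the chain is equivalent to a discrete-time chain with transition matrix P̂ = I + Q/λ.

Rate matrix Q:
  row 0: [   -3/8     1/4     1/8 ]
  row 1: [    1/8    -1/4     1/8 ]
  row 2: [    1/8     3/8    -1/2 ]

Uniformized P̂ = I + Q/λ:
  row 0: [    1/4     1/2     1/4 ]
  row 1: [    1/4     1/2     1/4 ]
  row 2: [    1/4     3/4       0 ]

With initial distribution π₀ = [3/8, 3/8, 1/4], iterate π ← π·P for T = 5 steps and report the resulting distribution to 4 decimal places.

π = [0.2500, 0.5500, 0.2000]

t=0: π = [0.3750, 0.3750, 0.2500]
t=1: π = [0.2500, 0.5625, 0.1875]
t=2: π = [0.2500, 0.5469, 0.2031]
t=3: π = [0.2500, 0.5508, 0.1992]
t=4: π = [0.2500, 0.5498, 0.2002]
t=5: π = [0.2500, 0.5500, 0.2000]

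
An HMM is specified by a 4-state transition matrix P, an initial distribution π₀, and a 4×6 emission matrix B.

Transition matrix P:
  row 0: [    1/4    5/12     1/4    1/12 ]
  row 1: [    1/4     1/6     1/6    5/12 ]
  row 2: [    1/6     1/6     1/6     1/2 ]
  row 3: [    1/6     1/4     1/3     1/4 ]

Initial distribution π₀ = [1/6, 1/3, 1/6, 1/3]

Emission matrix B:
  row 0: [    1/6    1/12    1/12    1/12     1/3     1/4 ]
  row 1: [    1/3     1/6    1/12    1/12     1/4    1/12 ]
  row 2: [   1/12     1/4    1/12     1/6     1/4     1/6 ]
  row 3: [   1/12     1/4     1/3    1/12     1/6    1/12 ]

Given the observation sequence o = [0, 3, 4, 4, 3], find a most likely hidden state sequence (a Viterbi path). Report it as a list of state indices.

path = [1, 3, 2, 3, 2]

t=0: δ = [2.778e-02, 1.111e-01, 1.389e-02, 2.778e-02]  (obs o_0=0)
t=1: δ = [2.315e-03, 1.543e-03, 3.086e-03, 3.858e-03]  ψ = [1, 1, 1, 1]  (obs o_1=3)
t=2: δ = [2.143e-04, 2.411e-04, 3.215e-04, 2.572e-04]  ψ = [3, 0, 3, 2]  (obs o_2=4)
t=3: δ = [2.009e-05, 2.233e-05, 2.143e-05, 2.679e-05]  ψ = [1, 0, 3, 2]  (obs o_3=4)
t=4: δ = [4.651e-07, 6.977e-07, 1.488e-06, 8.931e-07]  ψ = [1, 0, 3, 2]  (obs o_4=3)
backtrack: best end state = 2; path = [1, 3, 2, 3, 2]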